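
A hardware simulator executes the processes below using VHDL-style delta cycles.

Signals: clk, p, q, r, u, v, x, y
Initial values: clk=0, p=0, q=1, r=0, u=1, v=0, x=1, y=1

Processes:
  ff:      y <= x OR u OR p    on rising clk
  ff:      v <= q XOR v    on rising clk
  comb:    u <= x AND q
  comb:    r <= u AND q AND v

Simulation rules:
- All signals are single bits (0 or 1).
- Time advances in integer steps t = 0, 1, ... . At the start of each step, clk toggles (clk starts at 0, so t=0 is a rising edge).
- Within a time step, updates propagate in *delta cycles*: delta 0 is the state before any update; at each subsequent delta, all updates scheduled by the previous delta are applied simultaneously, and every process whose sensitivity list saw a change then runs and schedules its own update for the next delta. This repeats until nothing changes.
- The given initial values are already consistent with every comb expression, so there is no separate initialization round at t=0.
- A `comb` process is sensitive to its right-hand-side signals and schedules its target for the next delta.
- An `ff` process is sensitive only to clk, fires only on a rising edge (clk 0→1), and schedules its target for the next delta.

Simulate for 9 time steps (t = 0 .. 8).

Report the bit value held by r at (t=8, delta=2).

[bits: x,v,q,p,r,clk,y,u]
t=0: Δ0=10100011 Δ1=10100111 Δ2=11100111 Δ3=11101111 | 3Δ
t=1: Δ0=11101111 Δ1=11101011 | 1Δ
t=2: Δ0=11101011 Δ1=11101111 Δ2=10101111 Δ3=10100111 | 3Δ
t=3: Δ0=10100111 Δ1=10100011 | 1Δ
t=4: Δ0=10100011 Δ1=10100111 Δ2=11100111 Δ3=11101111 | 3Δ
t=5: Δ0=11101111 Δ1=11101011 | 1Δ
t=6: Δ0=11101011 Δ1=11101111 Δ2=10101111 Δ3=10100111 | 3Δ
t=7: Δ0=10100111 Δ1=10100011 | 1Δ
t=8: Δ0=10100011 Δ1=10100111 Δ2=11100111 Δ3=11101111 | 3Δ

0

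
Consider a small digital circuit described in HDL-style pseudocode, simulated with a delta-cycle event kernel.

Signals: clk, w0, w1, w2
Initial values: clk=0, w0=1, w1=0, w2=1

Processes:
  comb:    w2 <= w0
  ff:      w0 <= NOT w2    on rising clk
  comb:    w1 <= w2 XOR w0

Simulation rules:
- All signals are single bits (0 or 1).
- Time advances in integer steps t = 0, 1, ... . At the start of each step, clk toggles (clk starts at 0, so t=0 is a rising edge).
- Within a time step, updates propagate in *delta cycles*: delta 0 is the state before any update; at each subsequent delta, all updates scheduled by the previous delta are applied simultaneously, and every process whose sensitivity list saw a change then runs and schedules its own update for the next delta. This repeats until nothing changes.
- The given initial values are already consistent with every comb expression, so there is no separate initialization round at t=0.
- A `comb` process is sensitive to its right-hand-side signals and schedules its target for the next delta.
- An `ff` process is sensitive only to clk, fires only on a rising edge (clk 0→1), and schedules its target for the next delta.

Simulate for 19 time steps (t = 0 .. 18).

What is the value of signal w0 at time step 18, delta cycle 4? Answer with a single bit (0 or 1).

t=0 Δ0: clk=0 w2=1 w1=0 w0=1
  Δ1: clk:0→1
  Δ2: w0:1→0
  Δ3: w2:1→0, w1:0→1
  Δ4: w1:1→0
  (4Δ to stable)
t=1 Δ0: clk=1 w2=0 w1=0 w0=0
  Δ1: clk:1→0
  (1Δ to stable)
t=2 Δ0: clk=0 w2=0 w1=0 w0=0
  Δ1: clk:0→1
  Δ2: w0:0→1
  Δ3: w2:0→1, w1:0→1
  Δ4: w1:1→0
  (4Δ to stable)
t=3 Δ0: clk=1 w2=1 w1=0 w0=1
  Δ1: clk:1→0
  (1Δ to stable)
t=4 Δ0: clk=0 w2=1 w1=0 w0=1
  Δ1: clk:0→1
  Δ2: w0:1→0
  Δ3: w2:1→0, w1:0→1
  Δ4: w1:1→0
  (4Δ to stable)
t=5 Δ0: clk=1 w2=0 w1=0 w0=0
  Δ1: clk:1→0
  (1Δ to stable)
t=6 Δ0: clk=0 w2=0 w1=0 w0=0
  Δ1: clk:0→1
  Δ2: w0:0→1
  Δ3: w2:0→1, w1:0→1
  Δ4: w1:1→0
  (4Δ to stable)
t=7 Δ0: clk=1 w2=1 w1=0 w0=1
  Δ1: clk:1→0
  (1Δ to stable)
t=8 Δ0: clk=0 w2=1 w1=0 w0=1
  Δ1: clk:0→1
  Δ2: w0:1→0
  Δ3: w2:1→0, w1:0→1
  Δ4: w1:1→0
  (4Δ to stable)
t=9 Δ0: clk=1 w2=0 w1=0 w0=0
  Δ1: clk:1→0
  (1Δ to stable)
t=10 Δ0: clk=0 w2=0 w1=0 w0=0
  Δ1: clk:0→1
  Δ2: w0:0→1
  Δ3: w2:0→1, w1:0→1
  Δ4: w1:1→0
  (4Δ to stable)
t=11 Δ0: clk=1 w2=1 w1=0 w0=1
  Δ1: clk:1→0
  (1Δ to stable)
t=12 Δ0: clk=0 w2=1 w1=0 w0=1
  Δ1: clk:0→1
  Δ2: w0:1→0
  Δ3: w2:1→0, w1:0→1
  Δ4: w1:1→0
  (4Δ to stable)
t=13 Δ0: clk=1 w2=0 w1=0 w0=0
  Δ1: clk:1→0
  (1Δ to stable)
t=14 Δ0: clk=0 w2=0 w1=0 w0=0
  Δ1: clk:0→1
  Δ2: w0:0→1
  Δ3: w2:0→1, w1:0→1
  Δ4: w1:1→0
  (4Δ to stable)
t=15 Δ0: clk=1 w2=1 w1=0 w0=1
  Δ1: clk:1→0
  (1Δ to stable)
t=16 Δ0: clk=0 w2=1 w1=0 w0=1
  Δ1: clk:0→1
  Δ2: w0:1→0
  Δ3: w2:1→0, w1:0→1
  Δ4: w1:1→0
  (4Δ to stable)
t=17 Δ0: clk=1 w2=0 w1=0 w0=0
  Δ1: clk:1→0
  (1Δ to stable)
t=18 Δ0: clk=0 w2=0 w1=0 w0=0
  Δ1: clk:0→1
  Δ2: w0:0→1
  Δ3: w2:0→1, w1:0→1
  Δ4: w1:1→0
  (4Δ to stable)

1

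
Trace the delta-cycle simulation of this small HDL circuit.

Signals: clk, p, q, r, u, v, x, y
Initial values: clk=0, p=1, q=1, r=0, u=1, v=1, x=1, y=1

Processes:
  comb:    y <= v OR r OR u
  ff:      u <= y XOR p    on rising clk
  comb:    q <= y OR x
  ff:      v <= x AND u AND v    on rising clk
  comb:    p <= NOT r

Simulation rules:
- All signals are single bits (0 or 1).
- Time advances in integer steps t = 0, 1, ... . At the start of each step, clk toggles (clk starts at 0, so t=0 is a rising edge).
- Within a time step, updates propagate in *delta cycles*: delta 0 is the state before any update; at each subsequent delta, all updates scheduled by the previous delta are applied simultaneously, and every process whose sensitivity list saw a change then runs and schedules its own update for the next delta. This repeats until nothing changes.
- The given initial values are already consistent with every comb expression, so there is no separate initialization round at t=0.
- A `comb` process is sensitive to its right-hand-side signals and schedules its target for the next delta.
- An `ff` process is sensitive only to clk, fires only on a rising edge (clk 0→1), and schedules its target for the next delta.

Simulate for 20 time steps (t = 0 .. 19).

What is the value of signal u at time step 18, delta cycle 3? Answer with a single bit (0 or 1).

0

t=0 Δ0: y=1 x=1 u=1 p=1 clk=0 v=1 q=1 r=0
  Δ1: clk:0→1
  Δ2: u:1→0
  (2Δ to stable)
t=1 Δ0: y=1 x=1 u=0 p=1 clk=1 v=1 q=1 r=0
  Δ1: clk:1→0
  (1Δ to stable)
t=2 Δ0: y=1 x=1 u=0 p=1 clk=0 v=1 q=1 r=0
  Δ1: clk:0→1
  Δ2: v:1→0
  Δ3: y:1→0
  (3Δ to stable)
t=3 Δ0: y=0 x=1 u=0 p=1 clk=1 v=0 q=1 r=0
  Δ1: clk:1→0
  (1Δ to stable)
t=4 Δ0: y=0 x=1 u=0 p=1 clk=0 v=0 q=1 r=0
  Δ1: clk:0→1
  Δ2: u:0→1
  Δ3: y:0→1
  (3Δ to stable)
t=5 Δ0: y=1 x=1 u=1 p=1 clk=1 v=0 q=1 r=0
  Δ1: clk:1→0
  (1Δ to stable)
t=6 Δ0: y=1 x=1 u=1 p=1 clk=0 v=0 q=1 r=0
  Δ1: clk:0→1
  Δ2: u:1→0
  Δ3: y:1→0
  (3Δ to stable)
t=7 Δ0: y=0 x=1 u=0 p=1 clk=1 v=0 q=1 r=0
  Δ1: clk:1→0
  (1Δ to stable)
t=8 Δ0: y=0 x=1 u=0 p=1 clk=0 v=0 q=1 r=0
  Δ1: clk:0→1
  Δ2: u:0→1
  Δ3: y:0→1
  (3Δ to stable)
t=9 Δ0: y=1 x=1 u=1 p=1 clk=1 v=0 q=1 r=0
  Δ1: clk:1→0
  (1Δ to stable)
t=10 Δ0: y=1 x=1 u=1 p=1 clk=0 v=0 q=1 r=0
  Δ1: clk:0→1
  Δ2: u:1→0
  Δ3: y:1→0
  (3Δ to stable)
t=11 Δ0: y=0 x=1 u=0 p=1 clk=1 v=0 q=1 r=0
  Δ1: clk:1→0
  (1Δ to stable)
t=12 Δ0: y=0 x=1 u=0 p=1 clk=0 v=0 q=1 r=0
  Δ1: clk:0→1
  Δ2: u:0→1
  Δ3: y:0→1
  (3Δ to stable)
t=13 Δ0: y=1 x=1 u=1 p=1 clk=1 v=0 q=1 r=0
  Δ1: clk:1→0
  (1Δ to stable)
t=14 Δ0: y=1 x=1 u=1 p=1 clk=0 v=0 q=1 r=0
  Δ1: clk:0→1
  Δ2: u:1→0
  Δ3: y:1→0
  (3Δ to stable)
t=15 Δ0: y=0 x=1 u=0 p=1 clk=1 v=0 q=1 r=0
  Δ1: clk:1→0
  (1Δ to stable)
t=16 Δ0: y=0 x=1 u=0 p=1 clk=0 v=0 q=1 r=0
  Δ1: clk:0→1
  Δ2: u:0→1
  Δ3: y:0→1
  (3Δ to stable)
t=17 Δ0: y=1 x=1 u=1 p=1 clk=1 v=0 q=1 r=0
  Δ1: clk:1→0
  (1Δ to stable)
t=18 Δ0: y=1 x=1 u=1 p=1 clk=0 v=0 q=1 r=0
  Δ1: clk:0→1
  Δ2: u:1→0
  Δ3: y:1→0
  (3Δ to stable)
t=19 Δ0: y=0 x=1 u=0 p=1 clk=1 v=0 q=1 r=0
  Δ1: clk:1→0
  (1Δ to stable)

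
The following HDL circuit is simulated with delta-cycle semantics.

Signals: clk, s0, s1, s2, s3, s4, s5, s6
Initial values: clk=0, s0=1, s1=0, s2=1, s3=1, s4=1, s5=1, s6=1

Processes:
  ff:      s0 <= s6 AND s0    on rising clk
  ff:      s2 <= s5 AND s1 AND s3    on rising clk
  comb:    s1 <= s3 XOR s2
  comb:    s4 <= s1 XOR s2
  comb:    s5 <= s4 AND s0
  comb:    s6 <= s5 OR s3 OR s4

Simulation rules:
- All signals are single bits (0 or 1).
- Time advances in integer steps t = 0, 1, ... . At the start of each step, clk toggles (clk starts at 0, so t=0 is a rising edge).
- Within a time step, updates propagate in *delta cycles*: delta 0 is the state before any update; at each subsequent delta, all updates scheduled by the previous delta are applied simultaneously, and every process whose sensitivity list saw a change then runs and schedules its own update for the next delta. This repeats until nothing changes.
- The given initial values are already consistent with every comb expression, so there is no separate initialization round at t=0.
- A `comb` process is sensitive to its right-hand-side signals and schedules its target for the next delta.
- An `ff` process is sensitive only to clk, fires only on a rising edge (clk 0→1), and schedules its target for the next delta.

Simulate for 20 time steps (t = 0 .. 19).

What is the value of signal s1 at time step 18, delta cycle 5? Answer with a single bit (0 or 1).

t=0 Δ0: s4=1 s1=0 s0=1 s2=1 s5=1 clk=0 s3=1 s6=1
  Δ1: clk:0→1
  Δ2: s2:1→0
  Δ3: s4:1→0, s1:0→1
  Δ4: s4:0→1, s5:1→0
  Δ5: s5:0→1
  (5Δ to stable)
t=1 Δ0: s4=1 s1=1 s0=1 s2=0 s5=1 clk=1 s3=1 s6=1
  Δ1: clk:1→0
  (1Δ to stable)
t=2 Δ0: s4=1 s1=1 s0=1 s2=0 s5=1 clk=0 s3=1 s6=1
  Δ1: clk:0→1
  Δ2: s2:0→1
  Δ3: s4:1→0, s1:1→0
  Δ4: s4:0→1, s5:1→0
  Δ5: s5:0→1
  (5Δ to stable)
t=3 Δ0: s4=1 s1=0 s0=1 s2=1 s5=1 clk=1 s3=1 s6=1
  Δ1: clk:1→0
  (1Δ to stable)
t=4 Δ0: s4=1 s1=0 s0=1 s2=1 s5=1 clk=0 s3=1 s6=1
  Δ1: clk:0→1
  Δ2: s2:1→0
  Δ3: s4:1→0, s1:0→1
  Δ4: s4:0→1, s5:1→0
  Δ5: s5:0→1
  (5Δ to stable)
t=5 Δ0: s4=1 s1=1 s0=1 s2=0 s5=1 clk=1 s3=1 s6=1
  Δ1: clk:1→0
  (1Δ to stable)
t=6 Δ0: s4=1 s1=1 s0=1 s2=0 s5=1 clk=0 s3=1 s6=1
  Δ1: clk:0→1
  Δ2: s2:0→1
  Δ3: s4:1→0, s1:1→0
  Δ4: s4:0→1, s5:1→0
  Δ5: s5:0→1
  (5Δ to stable)
t=7 Δ0: s4=1 s1=0 s0=1 s2=1 s5=1 clk=1 s3=1 s6=1
  Δ1: clk:1→0
  (1Δ to stable)
t=8 Δ0: s4=1 s1=0 s0=1 s2=1 s5=1 clk=0 s3=1 s6=1
  Δ1: clk:0→1
  Δ2: s2:1→0
  Δ3: s4:1→0, s1:0→1
  Δ4: s4:0→1, s5:1→0
  Δ5: s5:0→1
  (5Δ to stable)
t=9 Δ0: s4=1 s1=1 s0=1 s2=0 s5=1 clk=1 s3=1 s6=1
  Δ1: clk:1→0
  (1Δ to stable)
t=10 Δ0: s4=1 s1=1 s0=1 s2=0 s5=1 clk=0 s3=1 s6=1
  Δ1: clk:0→1
  Δ2: s2:0→1
  Δ3: s4:1→0, s1:1→0
  Δ4: s4:0→1, s5:1→0
  Δ5: s5:0→1
  (5Δ to stable)
t=11 Δ0: s4=1 s1=0 s0=1 s2=1 s5=1 clk=1 s3=1 s6=1
  Δ1: clk:1→0
  (1Δ to stable)
t=12 Δ0: s4=1 s1=0 s0=1 s2=1 s5=1 clk=0 s3=1 s6=1
  Δ1: clk:0→1
  Δ2: s2:1→0
  Δ3: s4:1→0, s1:0→1
  Δ4: s4:0→1, s5:1→0
  Δ5: s5:0→1
  (5Δ to stable)
t=13 Δ0: s4=1 s1=1 s0=1 s2=0 s5=1 clk=1 s3=1 s6=1
  Δ1: clk:1→0
  (1Δ to stable)
t=14 Δ0: s4=1 s1=1 s0=1 s2=0 s5=1 clk=0 s3=1 s6=1
  Δ1: clk:0→1
  Δ2: s2:0→1
  Δ3: s4:1→0, s1:1→0
  Δ4: s4:0→1, s5:1→0
  Δ5: s5:0→1
  (5Δ to stable)
t=15 Δ0: s4=1 s1=0 s0=1 s2=1 s5=1 clk=1 s3=1 s6=1
  Δ1: clk:1→0
  (1Δ to stable)
t=16 Δ0: s4=1 s1=0 s0=1 s2=1 s5=1 clk=0 s3=1 s6=1
  Δ1: clk:0→1
  Δ2: s2:1→0
  Δ3: s4:1→0, s1:0→1
  Δ4: s4:0→1, s5:1→0
  Δ5: s5:0→1
  (5Δ to stable)
t=17 Δ0: s4=1 s1=1 s0=1 s2=0 s5=1 clk=1 s3=1 s6=1
  Δ1: clk:1→0
  (1Δ to stable)
t=18 Δ0: s4=1 s1=1 s0=1 s2=0 s5=1 clk=0 s3=1 s6=1
  Δ1: clk:0→1
  Δ2: s2:0→1
  Δ3: s4:1→0, s1:1→0
  Δ4: s4:0→1, s5:1→0
  Δ5: s5:0→1
  (5Δ to stable)
t=19 Δ0: s4=1 s1=0 s0=1 s2=1 s5=1 clk=1 s3=1 s6=1
  Δ1: clk:1→0
  (1Δ to stable)

0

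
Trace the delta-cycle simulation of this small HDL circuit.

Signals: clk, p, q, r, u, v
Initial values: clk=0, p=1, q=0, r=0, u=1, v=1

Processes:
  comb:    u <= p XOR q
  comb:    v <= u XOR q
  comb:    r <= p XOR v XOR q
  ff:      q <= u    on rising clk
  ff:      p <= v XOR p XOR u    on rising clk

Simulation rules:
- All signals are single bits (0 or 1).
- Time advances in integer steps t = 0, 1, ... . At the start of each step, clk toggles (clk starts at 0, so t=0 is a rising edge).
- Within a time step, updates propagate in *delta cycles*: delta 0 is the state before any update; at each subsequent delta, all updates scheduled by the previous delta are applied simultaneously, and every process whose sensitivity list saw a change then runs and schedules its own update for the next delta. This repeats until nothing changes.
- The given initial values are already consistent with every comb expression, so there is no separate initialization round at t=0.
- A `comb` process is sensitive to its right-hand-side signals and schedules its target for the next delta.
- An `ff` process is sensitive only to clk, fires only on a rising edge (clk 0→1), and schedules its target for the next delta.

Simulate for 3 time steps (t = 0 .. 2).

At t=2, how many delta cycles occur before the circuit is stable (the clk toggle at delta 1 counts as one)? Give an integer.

4

t=0 Δ0: v=1 q=0 p=1 r=0 u=1 clk=0
  Δ1: clk:0→1
  Δ2: q:0→1
  Δ3: v:1→0, r:0→1, u:1→0
  Δ4: v:0→1, r:1→0
  Δ5: r:0→1
  (5Δ to stable)
t=1 Δ0: v=1 q=1 p=1 r=1 u=0 clk=1
  Δ1: clk:1→0
  (1Δ to stable)
t=2 Δ0: v=1 q=1 p=1 r=1 u=0 clk=0
  Δ1: clk:0→1
  Δ2: q:1→0, p:1→0
  Δ3: v:1→0
  Δ4: r:1→0
  (4Δ to stable)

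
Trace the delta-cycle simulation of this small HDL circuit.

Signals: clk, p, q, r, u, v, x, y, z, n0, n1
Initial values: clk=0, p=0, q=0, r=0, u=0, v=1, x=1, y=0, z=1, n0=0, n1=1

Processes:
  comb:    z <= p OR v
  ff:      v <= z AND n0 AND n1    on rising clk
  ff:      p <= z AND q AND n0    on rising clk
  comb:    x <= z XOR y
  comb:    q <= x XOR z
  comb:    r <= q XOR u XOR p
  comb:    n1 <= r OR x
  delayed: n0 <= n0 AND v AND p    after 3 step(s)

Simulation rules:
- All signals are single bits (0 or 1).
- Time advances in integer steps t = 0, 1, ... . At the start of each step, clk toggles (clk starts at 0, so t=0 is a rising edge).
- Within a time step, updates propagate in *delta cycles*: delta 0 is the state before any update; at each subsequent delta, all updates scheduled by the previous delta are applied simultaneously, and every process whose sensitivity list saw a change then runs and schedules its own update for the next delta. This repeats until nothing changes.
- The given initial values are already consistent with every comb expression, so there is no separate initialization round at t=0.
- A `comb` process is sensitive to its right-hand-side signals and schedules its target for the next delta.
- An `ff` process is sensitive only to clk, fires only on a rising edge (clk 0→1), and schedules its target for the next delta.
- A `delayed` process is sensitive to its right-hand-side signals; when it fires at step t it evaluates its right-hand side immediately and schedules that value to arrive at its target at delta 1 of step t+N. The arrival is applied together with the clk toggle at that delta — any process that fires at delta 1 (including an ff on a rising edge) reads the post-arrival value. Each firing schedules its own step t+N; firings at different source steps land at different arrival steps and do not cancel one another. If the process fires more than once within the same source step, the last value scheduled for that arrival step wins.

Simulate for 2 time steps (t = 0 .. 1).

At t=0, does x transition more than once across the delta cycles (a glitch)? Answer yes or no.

t0.Δ0 n1=1 x=1 z=1 u=0 clk=0 r=0 v=1 y=0 p=0 q=0 n0=0
t0.Δ1 n1=1 x=1 z=1 u=0 clk=1 r=0 v=1 y=0 p=0 q=0 n0=0
t0.Δ2 n1=1 x=1 z=1 u=0 clk=1 r=0 v=0 y=0 p=0 q=0 n0=0
t0.Δ3 n1=1 x=1 z=0 u=0 clk=1 r=0 v=0 y=0 p=0 q=0 n0=0
t0.Δ4 n1=1 x=0 z=0 u=0 clk=1 r=0 v=0 y=0 p=0 q=1 n0=0
t0.Δ5 n1=0 x=0 z=0 u=0 clk=1 r=1 v=0 y=0 p=0 q=0 n0=0
t0.Δ6 n1=1 x=0 z=0 u=0 clk=1 r=0 v=0 y=0 p=0 q=0 n0=0
t0.Δ7 n1=0 x=0 z=0 u=0 clk=1 r=0 v=0 y=0 p=0 q=0 n0=0
t1.Δ0 n1=0 x=0 z=0 u=0 clk=1 r=0 v=0 y=0 p=0 q=0 n0=0
t1.Δ1 n1=0 x=0 z=0 u=0 clk=0 r=0 v=0 y=0 p=0 q=0 n0=0

no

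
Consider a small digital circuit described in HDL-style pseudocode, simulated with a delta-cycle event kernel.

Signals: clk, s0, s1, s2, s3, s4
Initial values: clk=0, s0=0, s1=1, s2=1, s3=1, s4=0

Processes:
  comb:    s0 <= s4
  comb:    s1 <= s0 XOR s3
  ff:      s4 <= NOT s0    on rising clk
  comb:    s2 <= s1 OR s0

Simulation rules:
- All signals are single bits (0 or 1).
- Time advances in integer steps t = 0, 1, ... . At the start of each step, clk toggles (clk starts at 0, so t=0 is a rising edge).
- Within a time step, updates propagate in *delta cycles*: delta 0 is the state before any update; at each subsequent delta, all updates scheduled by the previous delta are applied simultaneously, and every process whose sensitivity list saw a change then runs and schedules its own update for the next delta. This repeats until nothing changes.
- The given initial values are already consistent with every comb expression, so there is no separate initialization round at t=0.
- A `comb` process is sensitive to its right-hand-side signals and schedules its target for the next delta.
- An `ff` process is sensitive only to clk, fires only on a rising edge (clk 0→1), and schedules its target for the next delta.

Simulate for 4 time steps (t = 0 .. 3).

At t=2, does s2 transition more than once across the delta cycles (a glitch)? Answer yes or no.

t=0 Δ0: s3=1 s0=0 s4=0 clk=0 s2=1 s1=1
  Δ1: clk:0→1
  Δ2: s4:0→1
  Δ3: s0:0→1
  Δ4: s1:1→0
  (4Δ to stable)
t=1 Δ0: s3=1 s0=1 s4=1 clk=1 s2=1 s1=0
  Δ1: clk:1→0
  (1Δ to stable)
t=2 Δ0: s3=1 s0=1 s4=1 clk=0 s2=1 s1=0
  Δ1: clk:0→1
  Δ2: s4:1→0
  Δ3: s0:1→0
  Δ4: s2:1→0, s1:0→1
  Δ5: s2:0→1
  (5Δ to stable)
t=3 Δ0: s3=1 s0=0 s4=0 clk=1 s2=1 s1=1
  Δ1: clk:1→0
  (1Δ to stable)

yes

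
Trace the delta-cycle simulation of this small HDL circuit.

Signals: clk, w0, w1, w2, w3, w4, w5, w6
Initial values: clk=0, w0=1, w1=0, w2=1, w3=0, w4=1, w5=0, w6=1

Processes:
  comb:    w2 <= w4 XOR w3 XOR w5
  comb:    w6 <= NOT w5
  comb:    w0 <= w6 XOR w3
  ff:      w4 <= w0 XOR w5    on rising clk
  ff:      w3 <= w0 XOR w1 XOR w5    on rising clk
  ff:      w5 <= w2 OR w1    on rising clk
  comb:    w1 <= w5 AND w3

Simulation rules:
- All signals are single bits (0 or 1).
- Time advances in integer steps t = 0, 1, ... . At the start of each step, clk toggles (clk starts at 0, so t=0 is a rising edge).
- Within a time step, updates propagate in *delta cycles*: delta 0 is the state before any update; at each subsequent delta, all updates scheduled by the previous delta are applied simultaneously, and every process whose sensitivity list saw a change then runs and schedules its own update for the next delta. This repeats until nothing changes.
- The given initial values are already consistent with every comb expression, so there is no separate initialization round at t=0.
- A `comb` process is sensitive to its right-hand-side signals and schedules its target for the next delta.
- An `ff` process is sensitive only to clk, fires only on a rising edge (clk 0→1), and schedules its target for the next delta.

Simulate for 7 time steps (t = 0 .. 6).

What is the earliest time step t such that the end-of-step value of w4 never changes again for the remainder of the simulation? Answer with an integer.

2

t=0 Δ0: w4=1 w3=0 w5=0 w1=0 clk=0 w0=1 w6=1 w2=1
  Δ1: clk:0→1
  Δ2: w3:0→1, w5:0→1
  Δ3: w1:0→1, w0:1→0, w6:1→0
  Δ4: w0:0→1
  (4Δ to stable)
t=1 Δ0: w4=1 w3=1 w5=1 w1=1 clk=1 w0=1 w6=0 w2=1
  Δ1: clk:1→0
  (1Δ to stable)
t=2 Δ0: w4=1 w3=1 w5=1 w1=1 clk=0 w0=1 w6=0 w2=1
  Δ1: clk:0→1
  Δ2: w4:1→0
  Δ3: w2:1→0
  (3Δ to stable)
t=3 Δ0: w4=0 w3=1 w5=1 w1=1 clk=1 w0=1 w6=0 w2=0
  Δ1: clk:1→0
  (1Δ to stable)
t=4 Δ0: w4=0 w3=1 w5=1 w1=1 clk=0 w0=1 w6=0 w2=0
  Δ1: clk:0→1
  (1Δ to stable)
t=5 Δ0: w4=0 w3=1 w5=1 w1=1 clk=1 w0=1 w6=0 w2=0
  Δ1: clk:1→0
  (1Δ to stable)
t=6 Δ0: w4=0 w3=1 w5=1 w1=1 clk=0 w0=1 w6=0 w2=0
  Δ1: clk:0→1
  (1Δ to stable)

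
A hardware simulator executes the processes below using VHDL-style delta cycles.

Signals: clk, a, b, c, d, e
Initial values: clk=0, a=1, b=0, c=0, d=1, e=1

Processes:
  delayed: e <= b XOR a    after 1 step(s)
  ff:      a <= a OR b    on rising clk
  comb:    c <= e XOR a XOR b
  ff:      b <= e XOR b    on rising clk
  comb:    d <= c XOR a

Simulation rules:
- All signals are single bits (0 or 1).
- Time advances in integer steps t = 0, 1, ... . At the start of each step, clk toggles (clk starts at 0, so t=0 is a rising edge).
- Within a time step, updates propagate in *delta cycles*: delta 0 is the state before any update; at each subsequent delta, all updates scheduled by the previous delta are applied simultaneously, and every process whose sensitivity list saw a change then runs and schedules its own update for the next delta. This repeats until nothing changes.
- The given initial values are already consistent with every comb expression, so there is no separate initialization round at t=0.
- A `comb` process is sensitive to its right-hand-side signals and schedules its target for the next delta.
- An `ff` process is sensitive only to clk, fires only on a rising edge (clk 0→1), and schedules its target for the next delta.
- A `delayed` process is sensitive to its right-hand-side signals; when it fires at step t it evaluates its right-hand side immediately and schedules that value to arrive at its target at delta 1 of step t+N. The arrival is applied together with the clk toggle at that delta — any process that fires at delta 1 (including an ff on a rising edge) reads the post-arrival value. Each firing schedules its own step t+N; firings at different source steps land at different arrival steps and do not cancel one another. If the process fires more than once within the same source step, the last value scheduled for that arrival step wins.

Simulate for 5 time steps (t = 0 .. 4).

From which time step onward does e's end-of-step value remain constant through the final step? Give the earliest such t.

t=0 Δ0: a=1 clk=0 b=0 c=0 e=1 d=1
  Δ1: clk:0→1
  Δ2: b:0→1
  Δ3: c:0→1
  Δ4: d:1→0
  (4Δ to stable)
t=1 Δ0: a=1 clk=1 b=1 c=1 e=1 d=0
  Δ1: clk:1→0, e:1→0
  Δ2: c:1→0
  Δ3: d:0→1
  (3Δ to stable)
t=2 Δ0: a=1 clk=0 b=1 c=0 e=0 d=1
  Δ1: clk:0→1
  (1Δ to stable)
t=3 Δ0: a=1 clk=1 b=1 c=0 e=0 d=1
  Δ1: clk:1→0
  (1Δ to stable)
t=4 Δ0: a=1 clk=0 b=1 c=0 e=0 d=1
  Δ1: clk:0→1
  (1Δ to stable)

1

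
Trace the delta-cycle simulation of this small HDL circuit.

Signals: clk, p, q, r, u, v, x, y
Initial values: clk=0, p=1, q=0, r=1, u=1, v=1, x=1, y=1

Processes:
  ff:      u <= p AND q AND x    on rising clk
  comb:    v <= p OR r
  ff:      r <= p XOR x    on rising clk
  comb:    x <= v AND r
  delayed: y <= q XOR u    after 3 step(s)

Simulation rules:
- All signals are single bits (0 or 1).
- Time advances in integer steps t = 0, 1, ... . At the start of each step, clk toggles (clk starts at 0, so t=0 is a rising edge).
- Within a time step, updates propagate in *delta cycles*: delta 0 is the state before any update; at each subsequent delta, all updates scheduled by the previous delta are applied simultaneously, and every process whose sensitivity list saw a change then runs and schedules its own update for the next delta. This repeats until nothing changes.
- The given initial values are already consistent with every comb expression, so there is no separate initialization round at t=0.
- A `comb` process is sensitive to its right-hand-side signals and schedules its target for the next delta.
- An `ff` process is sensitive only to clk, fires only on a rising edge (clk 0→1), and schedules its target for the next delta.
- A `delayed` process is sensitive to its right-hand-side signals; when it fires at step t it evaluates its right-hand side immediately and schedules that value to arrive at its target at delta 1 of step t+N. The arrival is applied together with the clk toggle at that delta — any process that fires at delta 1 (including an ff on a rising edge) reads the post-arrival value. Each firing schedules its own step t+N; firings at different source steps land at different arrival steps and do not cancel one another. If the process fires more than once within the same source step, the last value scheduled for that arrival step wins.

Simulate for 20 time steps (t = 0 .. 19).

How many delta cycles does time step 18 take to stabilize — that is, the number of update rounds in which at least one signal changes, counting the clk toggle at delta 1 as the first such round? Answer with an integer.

[bits: clk,x,p,q,v,y,u,r]
t=0: Δ0=01101111 Δ1=11101111 Δ2=11101100 Δ3=10101100 | 3Δ
t=1: Δ0=10101100 Δ1=00101100 | 1Δ
t=2: Δ0=00101100 Δ1=10101100 Δ2=10101101 Δ3=11101101 | 3Δ
t=3: Δ0=11101101 Δ1=01101001 | 1Δ
t=4: Δ0=01101001 Δ1=11101001 Δ2=11101000 Δ3=10101000 | 3Δ
t=5: Δ0=10101000 Δ1=00101000 | 1Δ
t=6: Δ0=00101000 Δ1=10101000 Δ2=10101001 Δ3=11101001 | 3Δ
t=7: Δ0=11101001 Δ1=01101001 | 1Δ
t=8: Δ0=01101001 Δ1=11101001 Δ2=11101000 Δ3=10101000 | 3Δ
t=9: Δ0=10101000 Δ1=00101000 | 1Δ
t=10: Δ0=00101000 Δ1=10101000 Δ2=10101001 Δ3=11101001 | 3Δ
t=11: Δ0=11101001 Δ1=01101001 | 1Δ
t=12: Δ0=01101001 Δ1=11101001 Δ2=11101000 Δ3=10101000 | 3Δ
t=13: Δ0=10101000 Δ1=00101000 | 1Δ
t=14: Δ0=00101000 Δ1=10101000 Δ2=10101001 Δ3=11101001 | 3Δ
t=15: Δ0=11101001 Δ1=01101001 | 1Δ
t=16: Δ0=01101001 Δ1=11101001 Δ2=11101000 Δ3=10101000 | 3Δ
t=17: Δ0=10101000 Δ1=00101000 | 1Δ
t=18: Δ0=00101000 Δ1=10101000 Δ2=10101001 Δ3=11101001 | 3Δ
t=19: Δ0=11101001 Δ1=01101001 | 1Δ

3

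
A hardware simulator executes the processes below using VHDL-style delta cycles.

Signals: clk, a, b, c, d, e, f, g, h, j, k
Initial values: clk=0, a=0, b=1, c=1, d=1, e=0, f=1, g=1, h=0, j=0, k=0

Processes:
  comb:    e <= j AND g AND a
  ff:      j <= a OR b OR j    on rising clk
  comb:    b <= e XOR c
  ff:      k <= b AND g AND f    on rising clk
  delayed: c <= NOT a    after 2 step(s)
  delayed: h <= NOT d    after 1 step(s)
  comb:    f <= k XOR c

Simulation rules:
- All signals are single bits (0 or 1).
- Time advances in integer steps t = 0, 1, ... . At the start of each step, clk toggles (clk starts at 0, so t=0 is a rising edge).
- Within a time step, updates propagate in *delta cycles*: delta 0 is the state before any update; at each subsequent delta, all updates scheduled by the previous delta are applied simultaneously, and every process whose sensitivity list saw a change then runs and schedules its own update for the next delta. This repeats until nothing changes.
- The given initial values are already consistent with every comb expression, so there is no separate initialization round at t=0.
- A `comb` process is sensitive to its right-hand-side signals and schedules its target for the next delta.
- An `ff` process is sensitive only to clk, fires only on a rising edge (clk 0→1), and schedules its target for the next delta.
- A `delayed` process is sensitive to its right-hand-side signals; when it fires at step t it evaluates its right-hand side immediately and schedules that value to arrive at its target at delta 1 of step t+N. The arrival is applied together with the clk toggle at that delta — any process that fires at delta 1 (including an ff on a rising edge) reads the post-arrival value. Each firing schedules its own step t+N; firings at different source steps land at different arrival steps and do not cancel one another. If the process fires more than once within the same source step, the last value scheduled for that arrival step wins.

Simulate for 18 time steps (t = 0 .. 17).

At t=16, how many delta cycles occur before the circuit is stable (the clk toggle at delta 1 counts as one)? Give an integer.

3

[bits: h,g,b,a,e,c,k,d,j,f,clk]
t=0: Δ0=01100101010 Δ1=01100101011 Δ2=01100111111 Δ3=01100111101 | 3Δ
t=1: Δ0=01100111101 Δ1=01100111100 | 1Δ
t=2: Δ0=01100111100 Δ1=01100111101 Δ2=01100101101 Δ3=01100101111 | 3Δ
t=3: Δ0=01100101111 Δ1=01100101110 | 1Δ
t=4: Δ0=01100101110 Δ1=01100101111 Δ2=01100111111 Δ3=01100111101 | 3Δ
t=5: Δ0=01100111101 Δ1=01100111100 | 1Δ
t=6: Δ0=01100111100 Δ1=01100111101 Δ2=01100101101 Δ3=01100101111 | 3Δ
t=7: Δ0=01100101111 Δ1=01100101110 | 1Δ
t=8: Δ0=01100101110 Δ1=01100101111 Δ2=01100111111 Δ3=01100111101 | 3Δ
t=9: Δ0=01100111101 Δ1=01100111100 | 1Δ
t=10: Δ0=01100111100 Δ1=01100111101 Δ2=01100101101 Δ3=01100101111 | 3Δ
t=11: Δ0=01100101111 Δ1=01100101110 | 1Δ
t=12: Δ0=01100101110 Δ1=01100101111 Δ2=01100111111 Δ3=01100111101 | 3Δ
t=13: Δ0=01100111101 Δ1=01100111100 | 1Δ
t=14: Δ0=01100111100 Δ1=01100111101 Δ2=01100101101 Δ3=01100101111 | 3Δ
t=15: Δ0=01100101111 Δ1=01100101110 | 1Δ
t=16: Δ0=01100101110 Δ1=01100101111 Δ2=01100111111 Δ3=01100111101 | 3Δ
t=17: Δ0=01100111101 Δ1=01100111100 | 1Δ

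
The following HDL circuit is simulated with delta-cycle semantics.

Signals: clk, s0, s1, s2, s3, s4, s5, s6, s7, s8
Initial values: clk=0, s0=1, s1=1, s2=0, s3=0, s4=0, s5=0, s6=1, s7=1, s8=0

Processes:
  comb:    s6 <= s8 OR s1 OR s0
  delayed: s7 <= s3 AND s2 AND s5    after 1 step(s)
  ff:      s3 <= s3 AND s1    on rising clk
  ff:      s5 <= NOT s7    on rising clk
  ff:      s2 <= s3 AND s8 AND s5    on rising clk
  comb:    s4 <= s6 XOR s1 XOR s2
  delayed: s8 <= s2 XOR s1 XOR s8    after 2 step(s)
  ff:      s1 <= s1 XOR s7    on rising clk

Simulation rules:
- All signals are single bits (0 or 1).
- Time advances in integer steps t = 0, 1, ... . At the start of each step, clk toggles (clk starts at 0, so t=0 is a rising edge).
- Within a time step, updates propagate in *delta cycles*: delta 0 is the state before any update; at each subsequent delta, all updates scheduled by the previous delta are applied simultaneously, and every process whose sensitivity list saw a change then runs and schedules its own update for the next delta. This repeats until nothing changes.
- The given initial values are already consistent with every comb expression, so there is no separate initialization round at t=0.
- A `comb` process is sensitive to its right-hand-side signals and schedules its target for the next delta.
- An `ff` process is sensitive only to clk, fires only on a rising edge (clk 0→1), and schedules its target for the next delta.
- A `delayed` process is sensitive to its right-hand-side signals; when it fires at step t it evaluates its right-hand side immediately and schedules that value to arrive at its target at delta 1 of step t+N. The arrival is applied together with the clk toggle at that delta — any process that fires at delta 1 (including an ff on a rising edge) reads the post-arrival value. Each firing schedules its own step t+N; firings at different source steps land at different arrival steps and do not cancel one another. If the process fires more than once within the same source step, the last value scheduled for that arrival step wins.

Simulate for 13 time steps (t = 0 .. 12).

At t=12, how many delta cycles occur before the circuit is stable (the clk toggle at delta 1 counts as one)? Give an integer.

t=0 Δ0: clk=0 s3=0 s7=1 s0=1 s6=1 s4=0 s1=1 s8=0 s2=0 s5=0
  Δ1: clk:0→1
  Δ2: s1:1→0
  Δ3: s4:0→1
  (3Δ to stable)
t=1 Δ0: clk=1 s3=0 s7=1 s0=1 s6=1 s4=1 s1=0 s8=0 s2=0 s5=0
  Δ1: clk:1→0
  (1Δ to stable)
t=2 Δ0: clk=0 s3=0 s7=1 s0=1 s6=1 s4=1 s1=0 s8=0 s2=0 s5=0
  Δ1: clk:0→1
  Δ2: s1:0→1
  Δ3: s4:1→0
  (3Δ to stable)
t=3 Δ0: clk=1 s3=0 s7=1 s0=1 s6=1 s4=0 s1=1 s8=0 s2=0 s5=0
  Δ1: clk:1→0
  (1Δ to stable)
t=4 Δ0: clk=0 s3=0 s7=1 s0=1 s6=1 s4=0 s1=1 s8=0 s2=0 s5=0
  Δ1: clk:0→1, s8:0→1
  Δ2: s1:1→0
  Δ3: s4:0→1
  (3Δ to stable)
t=5 Δ0: clk=1 s3=0 s7=1 s0=1 s6=1 s4=1 s1=0 s8=1 s2=0 s5=0
  Δ1: clk:1→0
  (1Δ to stable)
t=6 Δ0: clk=0 s3=0 s7=1 s0=1 s6=1 s4=1 s1=0 s8=1 s2=0 s5=0
  Δ1: clk:0→1
  Δ2: s1:0→1
  Δ3: s4:1→0
  (3Δ to stable)
t=7 Δ0: clk=1 s3=0 s7=1 s0=1 s6=1 s4=0 s1=1 s8=1 s2=0 s5=0
  Δ1: clk:1→0
  (1Δ to stable)
t=8 Δ0: clk=0 s3=0 s7=1 s0=1 s6=1 s4=0 s1=1 s8=1 s2=0 s5=0
  Δ1: clk:0→1, s8:1→0
  Δ2: s1:1→0
  Δ3: s4:0→1
  (3Δ to stable)
t=9 Δ0: clk=1 s3=0 s7=1 s0=1 s6=1 s4=1 s1=0 s8=0 s2=0 s5=0
  Δ1: clk:1→0
  (1Δ to stable)
t=10 Δ0: clk=0 s3=0 s7=1 s0=1 s6=1 s4=1 s1=0 s8=0 s2=0 s5=0
  Δ1: clk:0→1
  Δ2: s1:0→1
  Δ3: s4:1→0
  (3Δ to stable)
t=11 Δ0: clk=1 s3=0 s7=1 s0=1 s6=1 s4=0 s1=1 s8=0 s2=0 s5=0
  Δ1: clk:1→0
  (1Δ to stable)
t=12 Δ0: clk=0 s3=0 s7=1 s0=1 s6=1 s4=0 s1=1 s8=0 s2=0 s5=0
  Δ1: clk:0→1, s8:0→1
  Δ2: s1:1→0
  Δ3: s4:0→1
  (3Δ to stable)

3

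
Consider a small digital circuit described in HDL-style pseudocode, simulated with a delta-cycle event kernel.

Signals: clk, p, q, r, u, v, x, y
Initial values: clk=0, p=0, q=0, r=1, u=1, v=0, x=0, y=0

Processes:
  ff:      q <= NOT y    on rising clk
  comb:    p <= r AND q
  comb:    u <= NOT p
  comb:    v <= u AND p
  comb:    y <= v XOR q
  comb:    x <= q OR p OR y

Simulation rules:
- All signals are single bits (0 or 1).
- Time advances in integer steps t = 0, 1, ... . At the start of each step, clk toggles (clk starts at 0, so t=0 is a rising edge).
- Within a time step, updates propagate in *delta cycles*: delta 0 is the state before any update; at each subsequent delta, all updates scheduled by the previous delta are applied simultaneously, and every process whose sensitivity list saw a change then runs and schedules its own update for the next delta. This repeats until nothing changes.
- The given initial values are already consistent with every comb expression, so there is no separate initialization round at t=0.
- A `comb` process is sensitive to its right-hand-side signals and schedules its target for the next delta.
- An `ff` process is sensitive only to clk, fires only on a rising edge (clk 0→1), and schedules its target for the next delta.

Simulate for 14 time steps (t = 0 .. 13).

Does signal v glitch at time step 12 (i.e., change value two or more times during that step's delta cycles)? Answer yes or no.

yes

[bits: q,p,r,v,u,clk,x,y]
t=0: Δ0=00101000 Δ1=00101100 Δ2=10101100 Δ3=11101111 Δ4=11110111 Δ5=11100110 Δ6=11100111 | 6Δ
t=1: Δ0=11100111 Δ1=11100011 | 1Δ
t=2: Δ0=11100011 Δ1=11100111 Δ2=01100111 Δ3=00100110 Δ4=00101100 | 4Δ
t=3: Δ0=00101100 Δ1=00101000 | 1Δ
t=4: Δ0=00101000 Δ1=00101100 Δ2=10101100 Δ3=11101111 Δ4=11110111 Δ5=11100110 Δ6=11100111 | 6Δ
t=5: Δ0=11100111 Δ1=11100011 | 1Δ
t=6: Δ0=11100011 Δ1=11100111 Δ2=01100111 Δ3=00100110 Δ4=00101100 | 4Δ
t=7: Δ0=00101100 Δ1=00101000 | 1Δ
t=8: Δ0=00101000 Δ1=00101100 Δ2=10101100 Δ3=11101111 Δ4=11110111 Δ5=11100110 Δ6=11100111 | 6Δ
t=9: Δ0=11100111 Δ1=11100011 | 1Δ
t=10: Δ0=11100011 Δ1=11100111 Δ2=01100111 Δ3=00100110 Δ4=00101100 | 4Δ
t=11: Δ0=00101100 Δ1=00101000 | 1Δ
t=12: Δ0=00101000 Δ1=00101100 Δ2=10101100 Δ3=11101111 Δ4=11110111 Δ5=11100110 Δ6=11100111 | 6Δ
t=13: Δ0=11100111 Δ1=11100011 | 1Δ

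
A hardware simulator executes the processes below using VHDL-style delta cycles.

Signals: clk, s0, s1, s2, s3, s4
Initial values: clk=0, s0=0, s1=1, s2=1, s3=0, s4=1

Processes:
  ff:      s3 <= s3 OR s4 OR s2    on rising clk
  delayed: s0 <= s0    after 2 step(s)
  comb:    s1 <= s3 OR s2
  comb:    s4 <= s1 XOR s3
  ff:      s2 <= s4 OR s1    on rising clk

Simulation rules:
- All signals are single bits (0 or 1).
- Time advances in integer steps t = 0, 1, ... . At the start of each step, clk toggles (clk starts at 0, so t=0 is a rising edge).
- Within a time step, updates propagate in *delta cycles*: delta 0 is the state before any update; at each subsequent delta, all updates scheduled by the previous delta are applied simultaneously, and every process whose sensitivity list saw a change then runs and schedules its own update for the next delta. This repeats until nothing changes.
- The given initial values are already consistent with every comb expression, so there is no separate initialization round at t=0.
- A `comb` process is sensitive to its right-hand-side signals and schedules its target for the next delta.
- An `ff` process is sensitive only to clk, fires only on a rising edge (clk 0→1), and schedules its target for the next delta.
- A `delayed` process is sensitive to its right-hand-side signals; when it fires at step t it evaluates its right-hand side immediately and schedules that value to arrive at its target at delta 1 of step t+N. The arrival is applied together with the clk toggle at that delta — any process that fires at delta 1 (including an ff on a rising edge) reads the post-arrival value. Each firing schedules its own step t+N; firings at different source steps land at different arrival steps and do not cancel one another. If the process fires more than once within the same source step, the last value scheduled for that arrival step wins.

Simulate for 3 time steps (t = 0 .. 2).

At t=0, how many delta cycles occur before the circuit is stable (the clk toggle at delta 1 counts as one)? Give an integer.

3

[bits: s4,s2,clk,s1,s0,s3]
t=0: Δ0=110100 Δ1=111100 Δ2=111101 Δ3=011101 | 3Δ
t=1: Δ0=011101 Δ1=010101 | 1Δ
t=2: Δ0=010101 Δ1=011101 | 1Δ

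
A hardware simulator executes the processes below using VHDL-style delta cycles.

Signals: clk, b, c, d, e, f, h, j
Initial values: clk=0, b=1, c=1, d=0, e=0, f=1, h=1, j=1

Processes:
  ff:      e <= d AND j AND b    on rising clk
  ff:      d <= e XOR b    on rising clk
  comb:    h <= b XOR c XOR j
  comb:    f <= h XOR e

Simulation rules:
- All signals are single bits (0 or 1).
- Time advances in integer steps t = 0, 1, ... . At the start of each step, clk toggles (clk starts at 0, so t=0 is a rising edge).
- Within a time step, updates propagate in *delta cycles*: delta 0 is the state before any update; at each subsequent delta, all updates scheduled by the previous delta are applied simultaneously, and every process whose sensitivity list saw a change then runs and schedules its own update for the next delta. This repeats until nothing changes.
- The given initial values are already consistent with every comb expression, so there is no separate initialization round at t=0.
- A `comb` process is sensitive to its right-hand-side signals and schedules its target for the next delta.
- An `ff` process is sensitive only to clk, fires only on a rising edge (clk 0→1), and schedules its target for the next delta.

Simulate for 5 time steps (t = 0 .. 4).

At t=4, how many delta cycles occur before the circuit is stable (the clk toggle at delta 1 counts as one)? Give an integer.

2

[bits: j,c,h,clk,f,d,e,b]
t=0: Δ0=11101001 Δ1=11111001 Δ2=11111101 | 2Δ
t=1: Δ0=11111101 Δ1=11101101 | 1Δ
t=2: Δ0=11101101 Δ1=11111101 Δ2=11111111 Δ3=11110111 | 3Δ
t=3: Δ0=11110111 Δ1=11100111 | 1Δ
t=4: Δ0=11100111 Δ1=11110111 Δ2=11110011 | 2Δ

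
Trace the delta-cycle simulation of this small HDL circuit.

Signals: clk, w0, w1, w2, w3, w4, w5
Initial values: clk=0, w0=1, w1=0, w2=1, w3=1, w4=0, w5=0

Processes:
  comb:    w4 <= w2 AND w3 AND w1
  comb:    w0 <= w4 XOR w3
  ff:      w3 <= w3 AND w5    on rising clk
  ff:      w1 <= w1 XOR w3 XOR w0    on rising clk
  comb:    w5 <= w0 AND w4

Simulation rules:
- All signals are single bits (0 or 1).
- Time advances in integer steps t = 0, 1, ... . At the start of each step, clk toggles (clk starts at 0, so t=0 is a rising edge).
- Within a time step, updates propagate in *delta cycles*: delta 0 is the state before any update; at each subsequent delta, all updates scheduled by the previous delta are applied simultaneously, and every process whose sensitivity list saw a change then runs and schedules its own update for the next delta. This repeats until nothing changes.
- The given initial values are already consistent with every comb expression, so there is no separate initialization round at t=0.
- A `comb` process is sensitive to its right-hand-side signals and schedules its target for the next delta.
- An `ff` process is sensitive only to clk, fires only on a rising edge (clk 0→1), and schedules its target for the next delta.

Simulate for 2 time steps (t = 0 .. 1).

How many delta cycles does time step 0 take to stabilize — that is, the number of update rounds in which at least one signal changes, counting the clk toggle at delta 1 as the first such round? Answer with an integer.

t=0 Δ0: w2=1 w3=1 w5=0 clk=0 w4=0 w0=1 w1=0
  Δ1: clk:0→1
  Δ2: w3:1→0
  Δ3: w0:1→0
  (3Δ to stable)
t=1 Δ0: w2=1 w3=0 w5=0 clk=1 w4=0 w0=0 w1=0
  Δ1: clk:1→0
  (1Δ to stable)

3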